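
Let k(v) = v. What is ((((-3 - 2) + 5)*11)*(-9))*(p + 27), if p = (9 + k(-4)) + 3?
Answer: 0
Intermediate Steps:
p = 8 (p = (9 - 4) + 3 = 5 + 3 = 8)
((((-3 - 2) + 5)*11)*(-9))*(p + 27) = ((((-3 - 2) + 5)*11)*(-9))*(8 + 27) = (((-5 + 5)*11)*(-9))*35 = ((0*11)*(-9))*35 = (0*(-9))*35 = 0*35 = 0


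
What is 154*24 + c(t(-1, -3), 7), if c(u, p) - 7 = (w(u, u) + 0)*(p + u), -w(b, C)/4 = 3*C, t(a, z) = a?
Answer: 3775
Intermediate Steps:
w(b, C) = -12*C
c(u, p) = 7 - 12*u*(p + u) (c(u, p) = 7 + (-12*u + 0)*(p + u) = 7 + (-12*u)*(p + u) = 7 - 12*u*(p + u))
154*24 + c(t(-1, -3), 7) = 154*24 + (7 - 12*(-1)² - 12*7*(-1)) = 3696 + (7 - 12*1 + 84) = 3696 + (7 - 12 + 84) = 3696 + 79 = 3775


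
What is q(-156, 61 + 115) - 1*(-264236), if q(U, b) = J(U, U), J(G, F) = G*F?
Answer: 288572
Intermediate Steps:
J(G, F) = F*G
q(U, b) = U**2 (q(U, b) = U*U = U**2)
q(-156, 61 + 115) - 1*(-264236) = (-156)**2 - 1*(-264236) = 24336 + 264236 = 288572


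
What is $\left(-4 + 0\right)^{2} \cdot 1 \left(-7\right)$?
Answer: $-112$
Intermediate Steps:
$\left(-4 + 0\right)^{2} \cdot 1 \left(-7\right) = \left(-4\right)^{2} \cdot 1 \left(-7\right) = 16 \cdot 1 \left(-7\right) = 16 \left(-7\right) = -112$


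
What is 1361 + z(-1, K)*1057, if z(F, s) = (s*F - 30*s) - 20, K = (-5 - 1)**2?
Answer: -1199391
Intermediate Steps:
K = 36 (K = (-6)**2 = 36)
z(F, s) = -20 - 30*s + F*s (z(F, s) = (F*s - 30*s) - 20 = (-30*s + F*s) - 20 = -20 - 30*s + F*s)
1361 + z(-1, K)*1057 = 1361 + (-20 - 30*36 - 1*36)*1057 = 1361 + (-20 - 1080 - 36)*1057 = 1361 - 1136*1057 = 1361 - 1200752 = -1199391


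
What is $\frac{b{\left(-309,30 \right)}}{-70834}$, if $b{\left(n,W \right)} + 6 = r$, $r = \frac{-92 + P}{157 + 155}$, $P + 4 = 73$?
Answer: $\frac{1895}{22100208} \approx 8.5746 \cdot 10^{-5}$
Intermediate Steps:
$P = 69$ ($P = -4 + 73 = 69$)
$r = - \frac{23}{312}$ ($r = \frac{-92 + 69}{157 + 155} = - \frac{23}{312} \approx -0.073718$)
$b{\left(n,W \right)} = - \frac{1895}{312}$ ($b{\left(n,W \right)} = -6 - \frac{23}{312} = - \frac{1895}{312}$)
$\frac{b{\left(-309,30 \right)}}{-70834} = - \frac{1895}{312 \left(-70834\right)} = \left(- \frac{1895}{312}\right) \left(- \frac{1}{70834}\right) = \frac{1895}{22100208}$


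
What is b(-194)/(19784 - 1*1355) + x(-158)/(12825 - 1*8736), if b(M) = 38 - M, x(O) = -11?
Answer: 82881/8372909 ≈ 0.0098987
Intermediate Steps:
b(-194)/(19784 - 1*1355) + x(-158)/(12825 - 1*8736) = (38 - 1*(-194))/(19784 - 1*1355) - 11/(12825 - 1*8736) = (38 + 194)/(19784 - 1355) - 11/(12825 - 8736) = 232/18429 - 11/4089 = 82881/8372909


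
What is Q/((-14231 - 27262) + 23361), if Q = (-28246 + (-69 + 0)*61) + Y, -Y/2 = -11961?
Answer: 8533/18132 ≈ 0.47060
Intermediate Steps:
Y = 23922 (Y = -2*(-11961) = 23922)
Q = -8533 (Q = (-28246 + (-69 + 0)*61) + 23922 = (-28246 - 69*61) + 23922 = (-28246 - 4209) + 23922 = -32455 + 23922 = -8533)
Q/((-14231 - 27262) + 23361) = -8533/((-14231 - 27262) + 23361) = -8533/(-41493 + 23361) = -8533/(-18132) = -8533*(-1/18132) = 8533/18132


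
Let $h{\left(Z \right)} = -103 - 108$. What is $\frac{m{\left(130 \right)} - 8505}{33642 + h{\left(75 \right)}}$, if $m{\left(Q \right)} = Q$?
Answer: $- \frac{8375}{33431} \approx -0.25052$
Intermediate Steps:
$h{\left(Z \right)} = -211$ ($h{\left(Z \right)} = -103 - 108 = -211$)
$\frac{m{\left(130 \right)} - 8505}{33642 + h{\left(75 \right)}} = \frac{130 - 8505}{33642 - 211} = - \frac{8375}{33431}$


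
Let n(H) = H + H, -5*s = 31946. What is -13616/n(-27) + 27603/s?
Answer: 213761963/862542 ≈ 247.83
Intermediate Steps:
s = -31946/5 (s = -1/5*31946 = -31946/5 ≈ -6389.2)
n(H) = 2*H
-13616/n(-27) + 27603/s = -13616/(2*(-27)) + 27603/(-31946/5) = -13616/(-54) + 27603*(-5/31946) = -13616*(-1/54) - 138015/31946 = 6808/27 - 138015/31946 = 213761963/862542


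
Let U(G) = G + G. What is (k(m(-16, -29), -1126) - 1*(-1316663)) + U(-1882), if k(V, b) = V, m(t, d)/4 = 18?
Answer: 1312971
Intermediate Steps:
m(t, d) = 72 (m(t, d) = 4*18 = 72)
U(G) = 2*G
(k(m(-16, -29), -1126) - 1*(-1316663)) + U(-1882) = (72 - 1*(-1316663)) + 2*(-1882) = (72 + 1316663) - 3764 = 1316735 - 3764 = 1312971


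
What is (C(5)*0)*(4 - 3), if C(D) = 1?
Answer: 0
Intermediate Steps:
(C(5)*0)*(4 - 3) = (1*0)*(4 - 3) = 0*1 = 0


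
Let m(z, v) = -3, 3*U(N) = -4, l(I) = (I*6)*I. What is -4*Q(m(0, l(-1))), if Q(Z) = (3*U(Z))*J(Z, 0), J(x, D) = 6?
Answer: 96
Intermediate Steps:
l(I) = 6*I² (l(I) = (6*I)*I = 6*I²)
U(N) = -4/3 (U(N) = (⅓)*(-4) = -4/3)
Q(Z) = -24 (Q(Z) = (3*(-4/3))*6 = -4*6 = -24)
-4*Q(m(0, l(-1))) = -4*(-24) = 96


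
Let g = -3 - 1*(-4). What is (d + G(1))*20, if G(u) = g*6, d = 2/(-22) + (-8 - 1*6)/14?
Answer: 1080/11 ≈ 98.182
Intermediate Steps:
g = 1 (g = -3 + 4 = 1)
d = -12/11 (d = 2*(-1/22) + (-8 - 6)*(1/14) = -1/11 - 14*1/14 = -1/11 - 1 = -12/11 ≈ -1.0909)
G(u) = 6 (G(u) = 1*6 = 6)
(d + G(1))*20 = (-12/11 + 6)*20 = (54/11)*20 = 1080/11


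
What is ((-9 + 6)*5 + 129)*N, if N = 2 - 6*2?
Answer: -1140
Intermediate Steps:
N = -10 (N = 2 - 12 = -10)
((-9 + 6)*5 + 129)*N = ((-9 + 6)*5 + 129)*(-10) = (-3*5 + 129)*(-10) = (-15 + 129)*(-10) = 114*(-10) = -1140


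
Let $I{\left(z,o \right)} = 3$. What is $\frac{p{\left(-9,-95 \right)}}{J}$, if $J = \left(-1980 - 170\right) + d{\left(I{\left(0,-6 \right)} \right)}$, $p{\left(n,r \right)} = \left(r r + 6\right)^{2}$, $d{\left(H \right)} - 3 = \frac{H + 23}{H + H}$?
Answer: $- \frac{244676883}{6428} \approx -38064.0$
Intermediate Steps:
$d{\left(H \right)} = 3 + \frac{23 + H}{2 H}$ ($d{\left(H \right)} = 3 + \frac{H + 23}{H + H} = 3 + \frac{23 + H}{2 H}$)
$p{\left(n,r \right)} = \left(6 + r^{2}\right)^{2}$ ($p{\left(n,r \right)} = \left(r^{2} + 6\right)^{2} = \left(6 + r^{2}\right)^{2}$)
$J = - \frac{6428}{3}$ ($J = \left(-1980 - 170\right) + \frac{23 + 7 \cdot 3}{2 \cdot 3} = -2150 + \frac{1}{2} \cdot \frac{1}{3} \left(23 + 21\right) = -2150 + \frac{1}{2} \cdot \frac{1}{3} \cdot 44 = -2150 + \frac{22}{3} = - \frac{6428}{3} \approx -2142.7$)
$\frac{p{\left(-9,-95 \right)}}{J} = \frac{\left(6 + \left(-95\right)^{2}\right)^{2}}{- \frac{6428}{3}} = \left(6 + 9025\right)^{2} \left(- \frac{3}{6428}\right) = 9031^{2} \left(- \frac{3}{6428}\right) = 81558961 \left(- \frac{3}{6428}\right) = - \frac{244676883}{6428}$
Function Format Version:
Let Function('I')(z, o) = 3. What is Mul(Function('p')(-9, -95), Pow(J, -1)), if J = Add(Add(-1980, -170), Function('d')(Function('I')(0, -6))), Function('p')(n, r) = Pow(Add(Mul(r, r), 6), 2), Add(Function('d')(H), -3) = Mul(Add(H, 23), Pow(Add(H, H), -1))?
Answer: Rational(-244676883, 6428) ≈ -38064.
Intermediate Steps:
Function('d')(H) = Add(3, Mul(Rational(1, 2), Pow(H, -1), Add(23, H))) (Function('d')(H) = Add(3, Mul(Add(H, 23), Pow(Add(H, H), -1))) = Add(3, Mul(Add(23, H), Pow(Mul(2, H), -1))) = Add(3, Mul(Add(23, H), Mul(Rational(1, 2), Pow(H, -1)))) = Add(3, Mul(Rational(1, 2), Pow(H, -1), Add(23, H))))
Function('p')(n, r) = Pow(Add(6, Pow(r, 2)), 2) (Function('p')(n, r) = Pow(Add(Pow(r, 2), 6), 2) = Pow(Add(6, Pow(r, 2)), 2))
J = Rational(-6428, 3) (J = Add(Add(-1980, -170), Mul(Rational(1, 2), Pow(3, -1), Add(23, Mul(7, 3)))) = Add(-2150, Mul(Rational(1, 2), Rational(1, 3), Add(23, 21))) = Add(-2150, Mul(Rational(1, 2), Rational(1, 3), 44)) = Add(-2150, Rational(22, 3)) = Rational(-6428, 3) ≈ -2142.7)
Mul(Function('p')(-9, -95), Pow(J, -1)) = Mul(Pow(Add(6, Pow(-95, 2)), 2), Pow(Rational(-6428, 3), -1)) = Mul(Pow(Add(6, 9025), 2), Rational(-3, 6428)) = Mul(Pow(9031, 2), Rational(-3, 6428)) = Mul(81558961, Rational(-3, 6428)) = Rational(-244676883, 6428)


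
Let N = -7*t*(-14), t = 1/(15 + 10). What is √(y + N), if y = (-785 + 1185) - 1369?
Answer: I*√24127/5 ≈ 31.066*I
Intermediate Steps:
t = 1/25 ≈ 0.040000
N = 98/25 (N = -7*1/25*(-14) = -7/25*(-14) = 98/25 ≈ 3.9200)
y = -969 (y = 400 - 1369 = -969)
√(y + N) = √(-969 + 98/25) = √(-24127/25) = I*√24127/5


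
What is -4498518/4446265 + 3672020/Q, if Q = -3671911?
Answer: -32844931733198/16326289362415 ≈ -2.0118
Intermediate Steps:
-4498518/4446265 + 3672020/Q = -4498518/4446265 + 3672020/(-3671911) = -4498518*1/4446265 + 3672020*(-1/3671911) = -4498518/4446265 - 3672020/3671911 = -32844931733198/16326289362415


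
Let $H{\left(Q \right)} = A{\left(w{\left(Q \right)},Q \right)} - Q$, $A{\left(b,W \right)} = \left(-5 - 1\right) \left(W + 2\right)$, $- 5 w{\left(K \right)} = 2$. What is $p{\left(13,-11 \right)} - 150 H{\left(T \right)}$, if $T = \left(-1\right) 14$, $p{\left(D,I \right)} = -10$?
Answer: $-12910$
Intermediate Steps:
$w{\left(K \right)} = - \frac{2}{5}$ ($w{\left(K \right)} = \left(- \frac{1}{5}\right) 2 = - \frac{2}{5}$)
$A{\left(b,W \right)} = -12 - 6 W$ ($A{\left(b,W \right)} = - 6 \left(2 + W\right) = -12 - 6 W$)
$T = -14$
$H{\left(Q \right)} = -12 - 7 Q$ ($H{\left(Q \right)} = \left(-12 - 6 Q\right) - Q = -12 - 7 Q$)
$p{\left(13,-11 \right)} - 150 H{\left(T \right)} = -10 - 150 \left(-12 - -98\right) = -10 - 150 \left(-12 + 98\right) = -10 - 12900 = -12910$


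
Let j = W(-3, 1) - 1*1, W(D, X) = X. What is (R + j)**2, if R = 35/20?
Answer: 49/16 ≈ 3.0625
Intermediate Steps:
R = 7/4 (R = 35*(1/20) = 7/4 ≈ 1.7500)
j = 0 (j = 1 - 1*1 = 1 - 1 = 0)
(R + j)**2 = (7/4 + 0)**2 = (7/4)**2 = 49/16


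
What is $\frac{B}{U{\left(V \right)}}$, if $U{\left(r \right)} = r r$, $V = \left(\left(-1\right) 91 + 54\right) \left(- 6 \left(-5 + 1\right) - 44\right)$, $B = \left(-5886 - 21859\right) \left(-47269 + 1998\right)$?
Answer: $\frac{251208779}{109520} \approx 2293.7$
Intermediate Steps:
$B = 1256043895$ ($B = \left(-27745\right) \left(-45271\right) = 1256043895$)
$V = 740$ ($V = \left(-91 + 54\right) \left(\left(-6\right) \left(-4\right) - 44\right) = - 37 \left(24 - 44\right) = \left(-37\right) \left(-20\right) = 740$)
$U{\left(r \right)} = r^{2}$
$\frac{B}{U{\left(V \right)}} = \frac{1256043895}{740^{2}} = \frac{1256043895}{547600} = 1256043895 \cdot \frac{1}{547600} = \frac{251208779}{109520}$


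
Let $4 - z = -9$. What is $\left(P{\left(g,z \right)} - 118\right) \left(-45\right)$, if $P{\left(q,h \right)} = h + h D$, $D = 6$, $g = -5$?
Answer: $1215$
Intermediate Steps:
$z = 13$ ($z = 4 - -9 = 4 + 9 = 13$)
$P{\left(q,h \right)} = 7 h$ ($P{\left(q,h \right)} = h + h 6 = h + 6 h = 7 h$)
$\left(P{\left(g,z \right)} - 118\right) \left(-45\right) = \left(7 \cdot 13 - 118\right) \left(-45\right) = \left(91 - 118\right) \left(-45\right) = \left(-27\right) \left(-45\right) = 1215$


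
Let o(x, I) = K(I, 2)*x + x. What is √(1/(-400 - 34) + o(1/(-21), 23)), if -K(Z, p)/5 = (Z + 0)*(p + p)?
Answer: √84010/62 ≈ 4.6749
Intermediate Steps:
K(Z, p) = -10*Z*p (K(Z, p) = -5*(Z + 0)*(p + p) = -5*Z*2*p = -10*Z*p)
o(x, I) = x - 20*I*x (o(x, I) = (-10*I*2)*x + x = (-20*I)*x + x = -20*I*x + x = x - 20*I*x)
√(1/(-400 - 34) + o(1/(-21), 23)) = √(1/(-400 - 34) + (1 - 20*23)/(-21)) = √(1/(-434) - (1 - 460)/21) = √(-1/434 - 1/21*(-459)) = √(-1/434 + 153/7) = √(1355/62) = √84010/62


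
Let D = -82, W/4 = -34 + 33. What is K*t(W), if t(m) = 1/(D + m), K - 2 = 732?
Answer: -367/43 ≈ -8.5349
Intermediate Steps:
W = -4 (W = 4*(-34 + 33) = 4*(-1) = -4)
K = 734 (K = 2 + 732 = 734)
t(m) = 1/(-82 + m)
K*t(W) = 734/(-82 - 4) = 734/(-86) = 734*(-1/86) = -367/43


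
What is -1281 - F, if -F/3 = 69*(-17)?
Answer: -4800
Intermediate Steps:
F = 3519 (F = -207*(-17) = -3*(-1173) = 3519)
-1281 - F = -1281 - 1*3519 = -1281 - 3519 = -4800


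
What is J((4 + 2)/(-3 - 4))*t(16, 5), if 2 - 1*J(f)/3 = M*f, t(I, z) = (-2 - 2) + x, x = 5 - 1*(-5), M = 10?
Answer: 1332/7 ≈ 190.29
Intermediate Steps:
x = 10 (x = 5 + 5 = 10)
t(I, z) = 6 (t(I, z) = (-2 - 2) + 10 = -4 + 10 = 6)
J(f) = 6 - 30*f
J((4 + 2)/(-3 - 4))*t(16, 5) = (6 - 30*(4 + 2)/(-3 - 4))*6 = (6 - 180/(-7))*6 = (6 - 180*(-1)/7)*6 = (6 - 30*(-6/7))*6 = (6 + 180/7)*6 = (222/7)*6 = 1332/7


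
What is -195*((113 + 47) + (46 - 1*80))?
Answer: -24570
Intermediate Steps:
-195*((113 + 47) + (46 - 1*80)) = -195*(160 + (46 - 80)) = -195*(160 - 34) = -195*126 = -24570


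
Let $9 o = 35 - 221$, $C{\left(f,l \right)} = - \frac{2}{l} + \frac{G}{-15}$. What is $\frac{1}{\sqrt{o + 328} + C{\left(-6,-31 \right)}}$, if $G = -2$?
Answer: $- \frac{21390}{33222343} + \frac{72075 \sqrt{2766}}{66444686} \approx 0.056405$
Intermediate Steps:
$C{\left(f,l \right)} = \frac{2}{15} - \frac{2}{l}$ ($C{\left(f,l \right)} = - \frac{2}{l} - \frac{2}{-15} = - \frac{2}{l} - - \frac{2}{15} = - \frac{2}{l} + \frac{2}{15} = \frac{2}{15} - \frac{2}{l}$)
$o = - \frac{62}{3}$ ($o = \frac{35 - 221}{9} = \frac{1}{9} \left(-186\right) = - \frac{62}{3} \approx -20.667$)
$\frac{1}{\sqrt{o + 328} + C{\left(-6,-31 \right)}} = \frac{1}{\sqrt{- \frac{62}{3} + 328} + \left(\frac{2}{15} - \frac{2}{-31}\right)} = \frac{1}{\sqrt{\frac{922}{3}} + \left(\frac{2}{15} - - \frac{2}{31}\right)} = \frac{1}{\frac{\sqrt{2766}}{3} + \left(\frac{2}{15} + \frac{2}{31}\right)} = \frac{1}{\frac{\sqrt{2766}}{3} + \frac{92}{465}} = \frac{1}{\frac{92}{465} + \frac{\sqrt{2766}}{3}}$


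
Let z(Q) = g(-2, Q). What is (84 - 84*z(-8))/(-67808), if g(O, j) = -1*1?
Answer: -21/8476 ≈ -0.0024776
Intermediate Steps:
g(O, j) = -1
z(Q) = -1
(84 - 84*z(-8))/(-67808) = (84 - 84*(-1))/(-67808) = (84 + 84)*(-1/67808) = 168*(-1/67808) = -21/8476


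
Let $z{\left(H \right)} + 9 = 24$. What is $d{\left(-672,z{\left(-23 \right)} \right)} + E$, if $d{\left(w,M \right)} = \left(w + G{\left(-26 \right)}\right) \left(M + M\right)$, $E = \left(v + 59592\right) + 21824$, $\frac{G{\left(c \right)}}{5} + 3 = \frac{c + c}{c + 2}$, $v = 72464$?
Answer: $133595$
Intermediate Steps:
$G{\left(c \right)} = -15 + \frac{10 c}{2 + c}$ ($G{\left(c \right)} = -15 + 5 \frac{c + c}{c + 2} = -15 + 5 \frac{2 c}{2 + c} = -15 + \frac{10 c}{2 + c}$)
$z{\left(H \right)} = 15$ ($z{\left(H \right)} = -9 + 24 = 15$)
$E = 153880$ ($E = \left(72464 + 59592\right) + 21824 = 132056 + 21824 = 153880$)
$d{\left(w,M \right)} = 2 M \left(- \frac{25}{6} + w\right)$ ($d{\left(w,M \right)} = \left(w + \frac{5 \left(-6 - -26\right)}{2 - 26}\right) \left(M + M\right) = \left(w + \frac{5 \left(-6 + 26\right)}{-24}\right) 2 M = \left(w + 5 \left(- \frac{1}{24}\right) 20\right) 2 M = \left(w - \frac{25}{6}\right) 2 M = \left(- \frac{25}{6} + w\right) 2 M = 2 M \left(- \frac{25}{6} + w\right)$)
$d{\left(-672,z{\left(-23 \right)} \right)} + E = \frac{1}{3} \cdot 15 \left(-25 + 6 \left(-672\right)\right) + 153880 = \frac{1}{3} \cdot 15 \left(-25 - 4032\right) + 153880 = \frac{1}{3} \cdot 15 \left(-4057\right) + 153880 = -20285 + 153880 = 133595$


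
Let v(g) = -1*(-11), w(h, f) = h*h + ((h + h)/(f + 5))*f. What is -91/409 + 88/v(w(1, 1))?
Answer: 3181/409 ≈ 7.7775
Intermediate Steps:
w(h, f) = h² + 2*f*h/(5 + f) (w(h, f) = h² + ((2*h)/(5 + f))*f = h² + (2*h/(5 + f))*f = h² + 2*f*h/(5 + f))
v(g) = 11
-91/409 + 88/v(w(1, 1)) = -91/409 + 88/11 = -91*1/409 + 88*(1/11) = -91/409 + 8 = 3181/409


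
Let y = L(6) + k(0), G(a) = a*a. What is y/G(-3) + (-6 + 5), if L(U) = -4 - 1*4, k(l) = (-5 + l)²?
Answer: 8/9 ≈ 0.88889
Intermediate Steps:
L(U) = -8 (L(U) = -4 - 4 = -8)
G(a) = a²
y = 17 (y = -8 + (-5 + 0)² = -8 + (-5)² = -8 + 25 = 17)
y/G(-3) + (-6 + 5) = 17/((-3)²) + (-6 + 5) = 17/9 - 1 = 8/9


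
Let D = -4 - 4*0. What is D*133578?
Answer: -534312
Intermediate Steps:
D = -4 (D = -4 + 0 = -4)
D*133578 = -4*133578 = -534312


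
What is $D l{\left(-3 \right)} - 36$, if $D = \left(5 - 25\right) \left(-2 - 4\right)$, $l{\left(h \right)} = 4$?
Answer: $444$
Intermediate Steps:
$D = 120$ ($D = \left(-20\right) \left(-6\right) = 120$)
$D l{\left(-3 \right)} - 36 = 120 \cdot 4 - 36 = 480 - 36 = 444$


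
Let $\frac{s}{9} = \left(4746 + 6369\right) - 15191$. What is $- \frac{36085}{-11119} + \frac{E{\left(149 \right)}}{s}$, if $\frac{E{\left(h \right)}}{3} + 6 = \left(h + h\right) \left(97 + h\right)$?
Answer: $- \frac{62299593}{22660522} \approx -2.7493$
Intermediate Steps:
$E{\left(h \right)} = -18 + 6 h \left(97 + h\right)$ ($E{\left(h \right)} = -18 + 3 \left(h + h\right) \left(97 + h\right) = -18 + 3 \cdot 2 h \left(97 + h\right) = -18 + 6 h \left(97 + h\right)$)
$s = -36684$ ($s = 9 \left(\left(4746 + 6369\right) - 15191\right) = 9 \left(11115 - 15191\right) = 9 \left(-4076\right) = -36684$)
$- \frac{36085}{-11119} + \frac{E{\left(149 \right)}}{s} = - \frac{36085}{-11119} + \frac{-18 + 6 \cdot 149^{2} + 582 \cdot 149}{-36684} = \left(-36085\right) \left(- \frac{1}{11119}\right) + \left(-18 + 6 \cdot 22201 + 86718\right) \left(- \frac{1}{36684}\right) = \frac{36085}{11119} + \left(-18 + 133206 + 86718\right) \left(- \frac{1}{36684}\right) = \frac{36085}{11119} + 219906 \left(- \frac{1}{36684}\right) = \frac{36085}{11119} - \frac{12217}{2038} = - \frac{62299593}{22660522}$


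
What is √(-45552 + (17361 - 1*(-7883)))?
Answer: 2*I*√5077 ≈ 142.51*I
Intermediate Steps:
√(-45552 + (17361 - 1*(-7883))) = √(-45552 + (17361 + 7883)) = √(-45552 + 25244) = √(-20308) = 2*I*√5077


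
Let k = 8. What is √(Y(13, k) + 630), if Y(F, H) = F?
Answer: √643 ≈ 25.357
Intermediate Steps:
√(Y(13, k) + 630) = √(13 + 630) = √643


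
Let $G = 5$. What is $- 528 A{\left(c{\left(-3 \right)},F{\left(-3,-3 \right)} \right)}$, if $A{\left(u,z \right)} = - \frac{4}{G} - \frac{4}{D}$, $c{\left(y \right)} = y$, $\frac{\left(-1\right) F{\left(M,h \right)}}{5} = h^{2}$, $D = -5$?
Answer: $0$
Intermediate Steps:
$F{\left(M,h \right)} = - 5 h^{2}$
$A{\left(u,z \right)} = 0$ ($A{\left(u,z \right)} = - \frac{4}{5} - \frac{4}{-5} = \left(-4\right) \frac{1}{5} - - \frac{4}{5} = - \frac{4}{5} + \frac{4}{5} = 0$)
$- 528 A{\left(c{\left(-3 \right)},F{\left(-3,-3 \right)} \right)} = \left(-528\right) 0 = 0$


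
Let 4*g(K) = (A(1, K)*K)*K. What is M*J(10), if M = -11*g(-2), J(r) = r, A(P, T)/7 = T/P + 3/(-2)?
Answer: 2695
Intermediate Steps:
A(P, T) = -21/2 + 7*T/P (A(P, T) = 7*(T/P + 3/(-2)) = 7*(T/P + 3*(-½)) = 7*(T/P - 3/2) = 7*(-3/2 + T/P) = -21/2 + 7*T/P)
g(K) = K²*(-21/2 + 7*K)/4 (g(K) = (((-21/2 + 7*K/1)*K)*K)/4 = (((-21/2 + 7*K*1)*K)*K)/4 = (((-21/2 + 7*K)*K)*K)/4 = ((K*(-21/2 + 7*K))*K)/4 = (K²*(-21/2 + 7*K))/4 = K²*(-21/2 + 7*K)/4)
M = 539/2 (M = -77*(-2)²*(-3 + 2*(-2))/8 = -77*4*(-3 - 4)/8 = -77*4*(-7)/8 = -11*(-49/2) = 539/2 ≈ 269.50)
M*J(10) = (539/2)*10 = 2695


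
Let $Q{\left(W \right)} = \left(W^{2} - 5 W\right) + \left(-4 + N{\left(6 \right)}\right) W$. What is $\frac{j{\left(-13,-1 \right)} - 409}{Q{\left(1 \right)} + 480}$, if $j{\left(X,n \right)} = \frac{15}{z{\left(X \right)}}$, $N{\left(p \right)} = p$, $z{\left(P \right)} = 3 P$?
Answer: $- \frac{2661}{3107} \approx -0.85645$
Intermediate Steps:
$Q{\left(W \right)} = W^{2} - 3 W$ ($Q{\left(W \right)} = \left(W^{2} - 5 W\right) + \left(-4 + 6\right) W = \left(W^{2} - 5 W\right) + 2 W = W^{2} - 3 W$)
$j{\left(X,n \right)} = \frac{5}{X}$ ($j{\left(X,n \right)} = \frac{15}{3 X} = 15 \frac{1}{3 X} = \frac{5}{X}$)
$\frac{j{\left(-13,-1 \right)} - 409}{Q{\left(1 \right)} + 480} = \frac{\frac{5}{-13} - 409}{1 \left(-3 + 1\right) + 480} = \frac{5 \left(- \frac{1}{13}\right) - 409}{1 \left(-2\right) + 480} = \frac{- \frac{5}{13} - 409}{-2 + 480} = - \frac{5322}{13 \cdot 478} = \left(- \frac{5322}{13}\right) \frac{1}{478} = - \frac{2661}{3107}$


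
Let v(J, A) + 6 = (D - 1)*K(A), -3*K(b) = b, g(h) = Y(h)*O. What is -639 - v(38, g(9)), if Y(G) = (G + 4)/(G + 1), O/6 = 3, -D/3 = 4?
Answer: -3672/5 ≈ -734.40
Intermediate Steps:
D = -12 (D = -3*4 = -12)
O = 18 (O = 6*3 = 18)
Y(G) = (4 + G)/(1 + G)
g(h) = 18*(4 + h)/(1 + h) (g(h) = ((4 + h)/(1 + h))*18 = 18*(4 + h)/(1 + h))
K(b) = -b/3
v(J, A) = -6 + 13*A/3 (v(J, A) = -6 + (-12 - 1)*(-A/3) = -6 - (-13)*A/3 = -6 + 13*A/3)
-639 - v(38, g(9)) = -639 - (-6 + 13*(18*(4 + 9)/(1 + 9))/3) = -639 - (-6 + 13*(18*13/10)/3) = -639 - (-6 + 13*(18*(⅒)*13)/3) = -639 - (-6 + (13/3)*(117/5)) = -639 - (-6 + 507/5) = -639 - 1*477/5 = -639 - 477/5 = -3672/5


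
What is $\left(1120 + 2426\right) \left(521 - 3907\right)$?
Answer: $-12006756$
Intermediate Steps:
$\left(1120 + 2426\right) \left(521 - 3907\right) = 3546 \left(-3386\right) = -12006756$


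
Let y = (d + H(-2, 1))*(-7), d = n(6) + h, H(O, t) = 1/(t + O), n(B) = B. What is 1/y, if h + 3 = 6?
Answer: -1/56 ≈ -0.017857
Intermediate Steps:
h = 3 (h = -3 + 6 = 3)
H(O, t) = 1/(O + t)
d = 9 (d = 6 + 3 = 9)
y = -56 (y = (9 + 1/(-2 + 1))*(-7) = (9 + 1/(-1))*(-7) = (9 - 1)*(-7) = 8*(-7) = -56)
1/y = 1/(-56) = -1/56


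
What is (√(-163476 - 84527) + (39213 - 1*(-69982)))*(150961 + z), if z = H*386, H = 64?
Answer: 19181739675 + 175665*I*√248003 ≈ 1.9182e+10 + 8.7481e+7*I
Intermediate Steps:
z = 24704 (z = 64*386 = 24704)
(√(-163476 - 84527) + (39213 - 1*(-69982)))*(150961 + z) = (√(-163476 - 84527) + (39213 - 1*(-69982)))*(150961 + 24704) = (√(-248003) + (39213 + 69982))*175665 = (I*√248003 + 109195)*175665 = (109195 + I*√248003)*175665 = 19181739675 + 175665*I*√248003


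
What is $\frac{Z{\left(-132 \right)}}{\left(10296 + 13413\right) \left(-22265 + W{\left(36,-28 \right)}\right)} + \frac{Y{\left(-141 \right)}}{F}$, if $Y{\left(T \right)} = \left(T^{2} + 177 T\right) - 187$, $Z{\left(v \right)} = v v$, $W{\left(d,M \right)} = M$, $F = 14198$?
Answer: $- \frac{309108704087}{833808686214} \approx -0.37072$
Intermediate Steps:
$Z{\left(v \right)} = v^{2}$
$Y{\left(T \right)} = -187 + T^{2} + 177 T$
$\frac{Z{\left(-132 \right)}}{\left(10296 + 13413\right) \left(-22265 + W{\left(36,-28 \right)}\right)} + \frac{Y{\left(-141 \right)}}{F} = \frac{\left(-132\right)^{2}}{\left(10296 + 13413\right) \left(-22265 - 28\right)} + \frac{-187 + \left(-141\right)^{2} + 177 \left(-141\right)}{14198} = \frac{17424}{23709 \left(-22293\right)} + \left(-187 + 19881 - 24957\right) \frac{1}{14198} = \frac{17424}{-528544737} - \frac{5263}{14198} = 17424 \left(- \frac{1}{528544737}\right) - \frac{5263}{14198} = - \frac{1936}{58727193} - \frac{5263}{14198} = - \frac{309108704087}{833808686214}$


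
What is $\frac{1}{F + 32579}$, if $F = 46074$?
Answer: $\frac{1}{78653} \approx 1.2714 \cdot 10^{-5}$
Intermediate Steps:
$\frac{1}{F + 32579} = \frac{1}{46074 + 32579} = \frac{1}{78653}$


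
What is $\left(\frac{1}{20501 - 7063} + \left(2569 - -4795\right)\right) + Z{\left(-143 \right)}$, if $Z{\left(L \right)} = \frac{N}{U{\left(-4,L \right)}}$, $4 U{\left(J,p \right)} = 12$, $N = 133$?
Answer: $\frac{298659553}{40314} \approx 7408.3$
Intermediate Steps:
$U{\left(J,p \right)} = 3$ ($U{\left(J,p \right)} = \frac{1}{4} \cdot 12 = 3$)
$Z{\left(L \right)} = \frac{133}{3}$
$\left(\frac{1}{20501 - 7063} + \left(2569 - -4795\right)\right) + Z{\left(-143 \right)} = \left(\frac{1}{20501 - 7063} + \left(2569 - -4795\right)\right) + \frac{133}{3} = \left(\frac{1}{13438} + \left(2569 + 4795\right)\right) + \frac{133}{3} = \left(\frac{1}{13438} + 7364\right) + \frac{133}{3} = \frac{98957433}{13438} + \frac{133}{3} = \frac{298659553}{40314}$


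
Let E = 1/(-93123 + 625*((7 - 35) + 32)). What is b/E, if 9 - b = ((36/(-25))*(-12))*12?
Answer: 449399457/25 ≈ 1.7976e+7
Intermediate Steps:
b = -4959/25 (b = 9 - (36/(-25))*(-12)*12 = 9 - (36*(-1/25))*(-12)*12 = 9 - (-36/25*(-12))*12 = 9 - 432*12/25 = 9 - 1*5184/25 = 9 - 5184/25 = -4959/25 ≈ -198.36)
E = -1/90623 (E = 1/(-93123 + 625*(-28 + 32)) = 1/(-93123 + 625*4) = 1/(-93123 + 2500) = 1/(-90623) = -1/90623 ≈ -1.1035e-5)
b/E = -4959/(25*(-1/90623)) = -4959/25*(-90623) = 449399457/25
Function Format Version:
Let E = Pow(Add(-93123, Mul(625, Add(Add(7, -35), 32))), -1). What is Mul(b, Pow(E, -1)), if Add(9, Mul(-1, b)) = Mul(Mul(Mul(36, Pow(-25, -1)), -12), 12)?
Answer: Rational(449399457, 25) ≈ 1.7976e+7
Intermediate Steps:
b = Rational(-4959, 25) (b = Add(9, Mul(-1, Mul(Mul(Mul(36, Pow(-25, -1)), -12), 12))) = Add(9, Mul(-1, Mul(Mul(Mul(36, Rational(-1, 25)), -12), 12))) = Add(9, Mul(-1, Mul(Mul(Rational(-36, 25), -12), 12))) = Add(9, Mul(-1, Mul(Rational(432, 25), 12))) = Add(9, Mul(-1, Rational(5184, 25))) = Add(9, Rational(-5184, 25)) = Rational(-4959, 25) ≈ -198.36)
E = Rational(-1, 90623) (E = Pow(Add(-93123, Mul(625, Add(-28, 32))), -1) = Pow(Add(-93123, Mul(625, 4)), -1) = Pow(Add(-93123, 2500), -1) = Pow(-90623, -1) = Rational(-1, 90623) ≈ -1.1035e-5)
Mul(b, Pow(E, -1)) = Mul(Rational(-4959, 25), Pow(Rational(-1, 90623), -1)) = Mul(Rational(-4959, 25), -90623) = Rational(449399457, 25)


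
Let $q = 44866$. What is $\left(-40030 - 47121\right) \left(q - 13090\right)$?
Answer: $-2769310176$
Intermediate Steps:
$\left(-40030 - 47121\right) \left(q - 13090\right) = \left(-40030 - 47121\right) \left(44866 - 13090\right) = \left(-87151\right) 31776 = -2769310176$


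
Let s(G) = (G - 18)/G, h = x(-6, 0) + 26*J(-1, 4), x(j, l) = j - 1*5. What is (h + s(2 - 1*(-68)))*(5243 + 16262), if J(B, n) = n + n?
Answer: 29767221/7 ≈ 4.2525e+6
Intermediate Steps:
x(j, l) = -5 + j (x(j, l) = j - 5 = -5 + j)
J(B, n) = 2*n
h = 197 (h = (-5 - 6) + 26*(2*4) = -11 + 26*8 = -11 + 208 = 197)
s(G) = (-18 + G)/G
(h + s(2 - 1*(-68)))*(5243 + 16262) = (197 + (-18 + (2 - 1*(-68)))/(2 - 1*(-68)))*(5243 + 16262) = (197 + (-18 + (2 + 68))/(2 + 68))*21505 = (197 + (-18 + 70)/70)*21505 = (197 + (1/70)*52)*21505 = (197 + 26/35)*21505 = (6921/35)*21505 = 29767221/7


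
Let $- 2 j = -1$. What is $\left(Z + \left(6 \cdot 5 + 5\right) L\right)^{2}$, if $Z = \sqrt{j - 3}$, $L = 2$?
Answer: $\frac{\left(140 + i \sqrt{10}\right)^{2}}{4} \approx 4897.5 + 221.36 i$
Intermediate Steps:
$j = \frac{1}{2}$ ($j = \left(- \frac{1}{2}\right) \left(-1\right) = \frac{1}{2} \approx 0.5$)
$Z = \frac{i \sqrt{10}}{2}$ ($Z = \sqrt{\frac{1}{2} - 3} = \sqrt{- \frac{5}{2}} = \frac{i \sqrt{10}}{2} \approx 1.5811 i$)
$\left(Z + \left(6 \cdot 5 + 5\right) L\right)^{2} = \left(\frac{i \sqrt{10}}{2} + \left(6 \cdot 5 + 5\right) 2\right)^{2} = \left(\frac{i \sqrt{10}}{2} + \left(30 + 5\right) 2\right)^{2} = \left(\frac{i \sqrt{10}}{2} + 35 \cdot 2\right)^{2} = \left(\frac{i \sqrt{10}}{2} + 70\right)^{2} = \left(70 + \frac{i \sqrt{10}}{2}\right)^{2}$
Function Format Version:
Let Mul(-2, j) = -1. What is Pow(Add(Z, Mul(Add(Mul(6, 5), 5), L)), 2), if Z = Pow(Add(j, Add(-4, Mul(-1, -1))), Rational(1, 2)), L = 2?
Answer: Mul(Rational(1, 4), Pow(Add(140, Mul(I, Pow(10, Rational(1, 2)))), 2)) ≈ Add(4897.5, Mul(221.36, I))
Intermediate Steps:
j = Rational(1, 2) (j = Mul(Rational(-1, 2), -1) = Rational(1, 2) ≈ 0.50000)
Z = Mul(Rational(1, 2), I, Pow(10, Rational(1, 2))) (Z = Pow(Add(Rational(1, 2), Add(-4, Mul(-1, -1))), Rational(1, 2)) = Pow(Add(Rational(1, 2), Add(-4, 1)), Rational(1, 2)) = Pow(Add(Rational(1, 2), -3), Rational(1, 2)) = Pow(Rational(-5, 2), Rational(1, 2)) = Mul(Rational(1, 2), I, Pow(10, Rational(1, 2))) ≈ Mul(1.5811, I))
Pow(Add(Z, Mul(Add(Mul(6, 5), 5), L)), 2) = Pow(Add(Mul(Rational(1, 2), I, Pow(10, Rational(1, 2))), Mul(Add(Mul(6, 5), 5), 2)), 2) = Pow(Add(Mul(Rational(1, 2), I, Pow(10, Rational(1, 2))), Mul(Add(30, 5), 2)), 2) = Pow(Add(Mul(Rational(1, 2), I, Pow(10, Rational(1, 2))), Mul(35, 2)), 2) = Pow(Add(Mul(Rational(1, 2), I, Pow(10, Rational(1, 2))), 70), 2) = Pow(Add(70, Mul(Rational(1, 2), I, Pow(10, Rational(1, 2)))), 2)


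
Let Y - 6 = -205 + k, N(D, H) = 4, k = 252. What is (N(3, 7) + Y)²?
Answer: 3249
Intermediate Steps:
Y = 53 (Y = 6 + (-205 + 252) = 6 + 47 = 53)
(N(3, 7) + Y)² = (4 + 53)² = 57² = 3249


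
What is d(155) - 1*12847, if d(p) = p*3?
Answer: -12382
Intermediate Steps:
d(p) = 3*p
d(155) - 1*12847 = 3*155 - 1*12847 = 465 - 12847 = -12382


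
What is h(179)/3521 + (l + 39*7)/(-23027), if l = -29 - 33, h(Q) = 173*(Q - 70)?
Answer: 433477208/81078067 ≈ 5.3464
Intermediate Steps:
h(Q) = -12110 + 173*Q (h(Q) = 173*(-70 + Q) = -12110 + 173*Q)
l = -62
h(179)/3521 + (l + 39*7)/(-23027) = (-12110 + 173*179)/3521 + (-62 + 39*7)/(-23027) = (-12110 + 30967)*(1/3521) + (-62 + 273)*(-1/23027) = 18857*(1/3521) + 211*(-1/23027) = 18857/3521 - 211/23027 = 433477208/81078067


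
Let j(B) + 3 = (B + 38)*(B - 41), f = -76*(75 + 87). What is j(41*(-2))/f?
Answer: -601/1368 ≈ -0.43933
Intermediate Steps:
f = -12312 (f = -76*162 = -12312)
j(B) = -3 + (-41 + B)*(38 + B) (j(B) = -3 + (B + 38)*(B - 41) = -3 + (38 + B)*(-41 + B) = -3 + (-41 + B)*(38 + B))
j(41*(-2))/f = (-1561 + (41*(-2))**2 - 123*(-2))/(-12312) = (-1561 + (-82)**2 - 3*(-82))*(-1/12312) = (-1561 + 6724 + 246)*(-1/12312) = 5409*(-1/12312) = -601/1368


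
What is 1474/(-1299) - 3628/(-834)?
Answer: 580576/180561 ≈ 3.2154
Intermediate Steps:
1474/(-1299) - 3628/(-834) = 1474*(-1/1299) - 3628*(-1/834) = -1474/1299 + 1814/417 = 580576/180561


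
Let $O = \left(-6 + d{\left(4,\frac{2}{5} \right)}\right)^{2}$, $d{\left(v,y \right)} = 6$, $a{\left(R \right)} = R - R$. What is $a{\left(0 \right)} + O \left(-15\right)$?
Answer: $0$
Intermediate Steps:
$a{\left(R \right)} = 0$
$O = 0$ ($O = \left(-6 + 6\right)^{2} = 0^{2} = 0$)
$a{\left(0 \right)} + O \left(-15\right) = 0 + 0 \left(-15\right) = 0 + 0 = 0$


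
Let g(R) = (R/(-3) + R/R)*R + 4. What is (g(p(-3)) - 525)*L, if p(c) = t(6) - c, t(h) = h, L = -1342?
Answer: 723338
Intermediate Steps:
p(c) = 6 - c
g(R) = 4 + R*(1 - R/3) (g(R) = (R*(-⅓) + 1)*R + 4 = (-R/3 + 1)*R + 4 = (1 - R/3)*R + 4 = R*(1 - R/3) + 4 = 4 + R*(1 - R/3))
(g(p(-3)) - 525)*L = ((4 + (6 - 1*(-3)) - (6 - 1*(-3))²/3) - 525)*(-1342) = ((4 + (6 + 3) - (6 + 3)²/3) - 525)*(-1342) = ((4 + 9 - ⅓*9²) - 525)*(-1342) = ((4 + 9 - ⅓*81) - 525)*(-1342) = ((4 + 9 - 27) - 525)*(-1342) = (-14 - 525)*(-1342) = -539*(-1342) = 723338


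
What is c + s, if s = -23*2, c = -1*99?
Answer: -145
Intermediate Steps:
c = -99
s = -46
c + s = -99 - 46 = -145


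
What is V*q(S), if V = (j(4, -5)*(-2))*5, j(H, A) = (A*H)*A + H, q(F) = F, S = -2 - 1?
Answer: 3120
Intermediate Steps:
S = -3
j(H, A) = H + H*A² (j(H, A) = H*A² + H = H + H*A²)
V = -1040 (V = ((4*(1 + (-5)²))*(-2))*5 = ((4*(1 + 25))*(-2))*5 = ((4*26)*(-2))*5 = (104*(-2))*5 = -208*5 = -1040)
V*q(S) = -1040*(-3) = 3120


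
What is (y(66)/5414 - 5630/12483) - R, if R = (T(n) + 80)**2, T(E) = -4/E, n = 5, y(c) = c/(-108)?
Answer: -21197703960409/3379148100 ≈ -6273.1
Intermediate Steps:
y(c) = -c/108 (y(c) = c*(-1/108) = -c/108)
R = 156816/25 (R = (-4/5 + 80)**2 = (396/5)**2 = 156816/25 ≈ 6272.6)
(y(66)/5414 - 5630/12483) - R = (-1/108*66/5414 - 5630/12483) - 1*156816/25 = (-11/18*1/5414 - 5630*1/12483) - 156816/25 = (-11/97452 - 5630/12483) - 156816/25 = -60976897/135165924 - 156816/25 = -21197703960409/3379148100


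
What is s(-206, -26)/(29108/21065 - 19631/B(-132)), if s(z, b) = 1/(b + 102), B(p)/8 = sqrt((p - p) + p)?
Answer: 42240/105982880243 - 21594100*I*sqrt(33)/2013674724617 ≈ 3.9856e-7 - 6.1603e-5*I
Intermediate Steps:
B(p) = 8*sqrt(p) (B(p) = 8*sqrt((p - p) + p) = 8*sqrt(0 + p) = 8*sqrt(p))
s(z, b) = 1/(102 + b)
s(-206, -26)/(29108/21065 - 19631/B(-132)) = 1/((102 - 26)*(29108/21065 - 19631*(-I*sqrt(33)/528))) = 1/(76*(29108*(1/21065) - 19631*(-I*sqrt(33)/528))) = 1/(76*(76/55 - 19631*(-I*sqrt(33)/528))) = 1/(76*(76/55 - (-19631)*I*sqrt(33)/528)) = 1/(76*(76/55 + 19631*I*sqrt(33)/528))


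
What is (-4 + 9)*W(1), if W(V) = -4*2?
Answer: -40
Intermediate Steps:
W(V) = -8
(-4 + 9)*W(1) = (-4 + 9)*(-8) = 5*(-8) = -40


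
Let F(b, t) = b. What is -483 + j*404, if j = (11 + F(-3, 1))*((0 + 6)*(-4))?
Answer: -78051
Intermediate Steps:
j = -192 (j = (11 - 3)*((0 + 6)*(-4)) = 8*(6*(-4)) = 8*(-24) = -192)
-483 + j*404 = -483 - 192*404 = -483 - 77568 = -78051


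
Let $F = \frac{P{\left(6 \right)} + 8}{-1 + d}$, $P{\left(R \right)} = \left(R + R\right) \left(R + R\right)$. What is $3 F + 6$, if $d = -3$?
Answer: $-108$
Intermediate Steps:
$P{\left(R \right)} = 4 R^{2}$ ($P{\left(R \right)} = 2 R 2 R = 4 R^{2}$)
$F = -38$ ($F = \frac{4 \cdot 6^{2} + 8}{-1 - 3} = \frac{4 \cdot 36 + 8}{-4} = \left(144 + 8\right) \left(- \frac{1}{4}\right) = 152 \left(- \frac{1}{4}\right) = -38$)
$3 F + 6 = 3 \left(-38\right) + 6 = -114 + 6 = -108$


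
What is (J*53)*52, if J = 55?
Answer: 151580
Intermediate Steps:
(J*53)*52 = (55*53)*52 = 2915*52 = 151580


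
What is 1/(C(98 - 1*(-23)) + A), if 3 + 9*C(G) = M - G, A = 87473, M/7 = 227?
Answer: 9/788722 ≈ 1.1411e-5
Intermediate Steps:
M = 1589 (M = 7*227 = 1589)
C(G) = 1586/9 - G/9 (C(G) = -1/3 + (1589 - G)/9 = -1/3 + (1589/9 - G/9) = 1586/9 - G/9)
1/(C(98 - 1*(-23)) + A) = 1/((1586/9 - (98 - 1*(-23))/9) + 87473) = 1/((1586/9 - (98 + 23)/9) + 87473) = 1/((1586/9 - 1/9*121) + 87473) = 1/((1586/9 - 121/9) + 87473) = 1/(1465/9 + 87473) = 1/(788722/9) = 9/788722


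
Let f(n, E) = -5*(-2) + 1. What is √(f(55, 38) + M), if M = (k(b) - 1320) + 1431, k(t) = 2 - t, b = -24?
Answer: 2*√37 ≈ 12.166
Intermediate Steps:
f(n, E) = 11 (f(n, E) = 10 + 1 = 11)
M = 137 (M = ((2 - 1*(-24)) - 1320) + 1431 = ((2 + 24) - 1320) + 1431 = (26 - 1320) + 1431 = -1294 + 1431 = 137)
√(f(55, 38) + M) = √(11 + 137) = √148 = 2*√37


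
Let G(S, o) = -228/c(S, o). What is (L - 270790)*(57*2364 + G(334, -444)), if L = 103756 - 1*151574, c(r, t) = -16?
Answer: -42936330948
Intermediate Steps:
G(S, o) = 57/4 (G(S, o) = -228/(-16) = -228*(-1/16) = 57/4)
L = -47818 (L = 103756 - 151574 = -47818)
(L - 270790)*(57*2364 + G(334, -444)) = (-47818 - 270790)*(57*2364 + 57/4) = -318608*(134748 + 57/4) = -318608*539049/4 = -42936330948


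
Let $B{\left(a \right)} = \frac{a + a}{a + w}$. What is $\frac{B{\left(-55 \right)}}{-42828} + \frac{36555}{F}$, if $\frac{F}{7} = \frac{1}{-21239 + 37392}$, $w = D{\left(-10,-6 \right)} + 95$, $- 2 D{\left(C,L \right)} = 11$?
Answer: $\frac{436231351562830}{5171481} \approx 8.4353 \cdot 10^{7}$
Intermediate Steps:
$D{\left(C,L \right)} = - \frac{11}{2}$ ($D{\left(C,L \right)} = \left(- \frac{1}{2}\right) 11 = - \frac{11}{2}$)
$w = \frac{179}{2}$ ($w = - \frac{11}{2} + 95 = \frac{179}{2} \approx 89.5$)
$F = \frac{7}{16153}$ ($F = \frac{7}{-21239 + 37392} = \frac{7}{16153} \approx 0.00043336$)
$B{\left(a \right)} = \frac{2 a}{\frac{179}{2} + a}$ ($B{\left(a \right)} = \frac{a + a}{a + \frac{179}{2}} = \frac{2 a}{\frac{179}{2} + a}$)
$\frac{B{\left(-55 \right)}}{-42828} + \frac{36555}{F} = \frac{4 \left(-55\right) \frac{1}{179 + 2 \left(-55\right)}}{-42828} + \frac{36555}{\frac{7}{16153}} = 4 \left(-55\right) \frac{1}{179 - 110} \left(- \frac{1}{42828}\right) + 36555 \cdot \frac{16153}{7} = 4 \left(-55\right) \frac{1}{69} \left(- \frac{1}{42828}\right) + \frac{590472915}{7} = \left(- \frac{220}{69}\right) \left(- \frac{1}{42828}\right) + \frac{590472915}{7} = \frac{55}{738783} + \frac{590472915}{7} = \frac{436231351562830}{5171481}$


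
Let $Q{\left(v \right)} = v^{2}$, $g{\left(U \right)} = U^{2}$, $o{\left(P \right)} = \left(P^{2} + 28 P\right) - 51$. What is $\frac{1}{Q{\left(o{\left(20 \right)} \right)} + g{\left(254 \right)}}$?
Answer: $\frac{1}{890797} \approx 1.1226 \cdot 10^{-6}$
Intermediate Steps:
$o{\left(P \right)} = -51 + P^{2} + 28 P$
$\frac{1}{Q{\left(o{\left(20 \right)} \right)} + g{\left(254 \right)}} = \frac{1}{\left(-51 + 20^{2} + 28 \cdot 20\right)^{2} + 254^{2}} = \frac{1}{\left(-51 + 400 + 560\right)^{2} + 64516} = \frac{1}{909^{2} + 64516} = \frac{1}{826281 + 64516} = \frac{1}{890797}$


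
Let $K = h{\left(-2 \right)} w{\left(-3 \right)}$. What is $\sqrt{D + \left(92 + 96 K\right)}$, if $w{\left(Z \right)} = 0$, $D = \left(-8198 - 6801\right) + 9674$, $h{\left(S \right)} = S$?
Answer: $i \sqrt{5233} \approx 72.339 i$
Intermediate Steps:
$D = -5325$ ($D = -14999 + 9674 = -5325$)
$K = 0$ ($K = \left(-2\right) 0 = 0$)
$\sqrt{D + \left(92 + 96 K\right)} = \sqrt{-5325 + \left(92 + 96 \cdot 0\right)} = \sqrt{-5325 + \left(92 + 0\right)} = \sqrt{-5325 + 92} = \sqrt{-5233} = i \sqrt{5233}$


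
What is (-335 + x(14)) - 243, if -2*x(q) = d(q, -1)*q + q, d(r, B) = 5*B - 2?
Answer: -536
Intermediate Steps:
d(r, B) = -2 + 5*B
x(q) = 3*q (x(q) = -((-2 + 5*(-1))*q + q)/2 = -((-2 - 5)*q + q)/2 = -(-7*q + q)/2 = -(-3)*q = 3*q)
(-335 + x(14)) - 243 = (-335 + 3*14) - 243 = (-335 + 42) - 243 = -293 - 243 = -536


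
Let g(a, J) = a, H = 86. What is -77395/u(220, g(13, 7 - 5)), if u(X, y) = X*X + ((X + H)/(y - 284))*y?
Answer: -20974045/13112422 ≈ -1.5996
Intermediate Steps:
u(X, y) = X**2 + y*(86 + X)/(-284 + y) (u(X, y) = X*X + ((X + 86)/(y - 284))*y = X**2 + ((86 + X)/(-284 + y))*y = X**2 + y*(86 + X)/(-284 + y))
-77395/u(220, g(13, 7 - 5)) = -77395*(-284 + 13)/(-284*220**2 + 86*13 + 220*13 + 13*220**2) = -77395*(-271/(-284*48400 + 1118 + 2860 + 13*48400)) = -77395*(-271/(-13745600 + 1118 + 2860 + 629200)) = -77395/((-1/271*(-13112422))) = -77395/13112422/271 = -77395*271/13112422 = -20974045/13112422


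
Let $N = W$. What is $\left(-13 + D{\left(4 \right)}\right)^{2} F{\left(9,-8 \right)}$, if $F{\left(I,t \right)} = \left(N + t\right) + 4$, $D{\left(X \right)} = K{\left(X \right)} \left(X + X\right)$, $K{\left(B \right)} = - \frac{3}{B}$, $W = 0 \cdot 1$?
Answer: $-1444$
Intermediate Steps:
$W = 0$
$N = 0$
$D{\left(X \right)} = -6$ ($D{\left(X \right)} = - \frac{3}{X} \left(X + X\right) = - \frac{3}{X} 2 X = -6$)
$F{\left(I,t \right)} = 4 + t$ ($F{\left(I,t \right)} = \left(0 + t\right) + 4 = t + 4 = 4 + t$)
$\left(-13 + D{\left(4 \right)}\right)^{2} F{\left(9,-8 \right)} = \left(-13 - 6\right)^{2} \left(4 - 8\right) = \left(-19\right)^{2} \left(-4\right) = 361 \left(-4\right) = -1444$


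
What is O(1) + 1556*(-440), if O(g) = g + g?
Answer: -684638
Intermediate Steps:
O(g) = 2*g
O(1) + 1556*(-440) = 2*1 + 1556*(-440) = 2 - 684640 = -684638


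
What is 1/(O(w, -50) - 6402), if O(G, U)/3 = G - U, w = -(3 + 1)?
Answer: -1/6264 ≈ -0.00015964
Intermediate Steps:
w = -4 (w = -1*4 = -4)
O(G, U) = -3*U + 3*G (O(G, U) = 3*(G - U) = -3*U + 3*G)
1/(O(w, -50) - 6402) = 1/((-3*(-50) + 3*(-4)) - 6402) = 1/((150 - 12) - 6402) = 1/(138 - 6402) = 1/(-6264) = -1/6264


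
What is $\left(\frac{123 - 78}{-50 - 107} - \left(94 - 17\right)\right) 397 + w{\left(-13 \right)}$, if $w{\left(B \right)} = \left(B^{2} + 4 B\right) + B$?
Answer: $- \frac{4800870}{157} \approx -30579.0$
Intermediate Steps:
$w{\left(B \right)} = B^{2} + 5 B$
$\left(\frac{123 - 78}{-50 - 107} - \left(94 - 17\right)\right) 397 + w{\left(-13 \right)} = \left(\frac{123 - 78}{-50 - 107} - \left(94 - 17\right)\right) 397 - 13 \left(5 - 13\right) = \left(\frac{45}{-157} - 77\right) 397 - -104 = \left(45 \left(- \frac{1}{157}\right) - 77\right) 397 + 104 = \left(- \frac{45}{157} - 77\right) 397 + 104 = \left(- \frac{12134}{157}\right) 397 + 104 = - \frac{4817198}{157} + 104 = - \frac{4800870}{157}$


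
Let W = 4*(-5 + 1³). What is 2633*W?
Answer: -42128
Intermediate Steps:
W = -16 (W = 4*(-5 + 1) = 4*(-4) = -16)
2633*W = 2633*(-16) = -42128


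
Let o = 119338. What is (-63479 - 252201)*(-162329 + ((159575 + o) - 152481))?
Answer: 11331964960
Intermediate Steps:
(-63479 - 252201)*(-162329 + ((159575 + o) - 152481)) = (-63479 - 252201)*(-162329 + ((159575 + 119338) - 152481)) = -315680*(-162329 + (278913 - 152481)) = -315680*(-162329 + 126432) = -315680*(-35897) = 11331964960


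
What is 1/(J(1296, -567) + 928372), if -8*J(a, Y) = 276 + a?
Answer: 2/1856351 ≈ 1.0774e-6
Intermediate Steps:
J(a, Y) = -69/2 - a/8 (J(a, Y) = -(276 + a)/8 = -69/2 - a/8)
1/(J(1296, -567) + 928372) = 1/((-69/2 - ⅛*1296) + 928372) = 1/((-69/2 - 162) + 928372) = 1/(-393/2 + 928372) = 1/(1856351/2) = 2/1856351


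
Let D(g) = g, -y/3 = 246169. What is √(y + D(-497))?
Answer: 2*I*√184751 ≈ 859.65*I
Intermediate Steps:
y = -738507 (y = -3*246169 = -738507)
√(y + D(-497)) = √(-738507 - 497) = √(-739004) = 2*I*√184751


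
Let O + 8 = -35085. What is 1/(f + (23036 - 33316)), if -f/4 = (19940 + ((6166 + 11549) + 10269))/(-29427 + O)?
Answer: -8065/82884238 ≈ -9.7304e-5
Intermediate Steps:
O = -35093 (O = -8 - 35085 = -35093)
f = 23962/8065 (f = -4*(19940 + ((6166 + 11549) + 10269))/(-29427 - 35093) = -4*(19940 + (17715 + 10269))/(-64520) = -4*(19940 + 27984)*(-1)/64520 = -191696*(-1)/64520 = -4*(-11981/16130) = 23962/8065 ≈ 2.9711)
1/(f + (23036 - 33316)) = 1/(23962/8065 + (23036 - 33316)) = 1/(23962/8065 - 10280) = 1/(-82884238/8065) = -8065/82884238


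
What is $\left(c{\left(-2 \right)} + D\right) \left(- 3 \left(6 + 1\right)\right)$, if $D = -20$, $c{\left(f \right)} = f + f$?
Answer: $504$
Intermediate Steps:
$c{\left(f \right)} = 2 f$
$\left(c{\left(-2 \right)} + D\right) \left(- 3 \left(6 + 1\right)\right) = \left(2 \left(-2\right) - 20\right) \left(- 3 \left(6 + 1\right)\right) = \left(-4 - 20\right) \left(\left(-3\right) 7\right) = \left(-24\right) \left(-21\right) = 504$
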